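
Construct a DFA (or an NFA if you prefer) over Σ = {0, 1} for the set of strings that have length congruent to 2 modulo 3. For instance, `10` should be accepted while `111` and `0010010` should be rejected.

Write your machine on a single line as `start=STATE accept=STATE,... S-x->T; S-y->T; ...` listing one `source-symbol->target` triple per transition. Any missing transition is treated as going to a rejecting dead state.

Count input length modulo 3: every symbol advances one step around the cycle q0 → q1 → q2 → q0. Accept at q2.
3 states suffice.
        0   1  
>  q0   q1  q1 
   q1   q2  q2 
 * q2   q0  q0 
(> = start, * = accepting)

start=q0; accept=q2; q0-0->q1; q0-1->q1; q1-0->q2; q1-1->q2; q2-0->q0; q2-1->q0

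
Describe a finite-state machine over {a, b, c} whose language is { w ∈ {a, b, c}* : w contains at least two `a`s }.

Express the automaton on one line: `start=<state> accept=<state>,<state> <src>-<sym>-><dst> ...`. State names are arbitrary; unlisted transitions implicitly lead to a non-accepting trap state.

start=s0 accept=s2,s3 s0-a->s1 s0-b->s0 s0-c->s0 s1-a->s2 s1-b->s1 s1-c->s1 s2-a->s3 s2-b->s2 s2-c->s2 s3-a->s3 s3-b->s3 s3-c->s3

Only the number of `a`s matters, and only up to 3. Make a chain s0 → s1 → s2 → s3 advanced by each `a` (with s3 absorbing); every other symbol self-loops. The accepting set is {s2, s3}.
A 4-state machine:
        a   b   c  
>  s0   s1  s0  s0 
   s1   s2  s1  s1 
 * s2   s3  s2  s2 
 * s3   s3  s3  s3 
(> = start, * = accepting)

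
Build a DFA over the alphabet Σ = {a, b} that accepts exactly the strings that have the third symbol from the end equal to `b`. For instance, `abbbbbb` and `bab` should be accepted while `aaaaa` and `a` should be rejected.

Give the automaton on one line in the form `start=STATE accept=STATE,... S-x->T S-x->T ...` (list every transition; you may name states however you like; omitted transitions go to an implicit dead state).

A DFA must remember the last 3 symbols (since which symbol is third-to-last isn't known until the input ends). Use one state per possible window of the last ≤3 symbols; accept from those whose window starts with `b`.
With 15 states:
          a    b  
>  S0     S1   S2 
   S1     S3   S4 
   S2     S5   S6 
   S3     S7   S8 
   S4     S9  S10 
   S5    S11  S12 
   S6    S13  S14 
   S7     S7   S8 
   S8     S9  S10 
   S9    S11  S12 
   S10   S13  S14 
 * S11    S7   S8 
 * S12    S9  S10 
 * S13   S11  S12 
 * S14   S13  S14 
(> = start, * = accepting)

start=S0 accept=S11,S12,S13,S14 S0-a->S1 S0-b->S2 S1-a->S3 S1-b->S4 S2-a->S5 S2-b->S6 S3-a->S7 S3-b->S8 S4-a->S9 S4-b->S10 S5-a->S11 S5-b->S12 S6-a->S13 S6-b->S14 S7-a->S7 S7-b->S8 S8-a->S9 S8-b->S10 S9-a->S11 S9-b->S12 S10-a->S13 S10-b->S14 S11-a->S7 S11-b->S8 S12-a->S9 S12-b->S10 S13-a->S11 S13-b->S12 S14-a->S13 S14-b->S14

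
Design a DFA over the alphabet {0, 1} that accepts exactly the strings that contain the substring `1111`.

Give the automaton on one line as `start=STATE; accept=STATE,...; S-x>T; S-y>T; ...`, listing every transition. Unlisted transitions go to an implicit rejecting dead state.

start=q0; accept=q4; q0-0>q0; q0-1>q1; q1-0>q0; q1-1>q2; q2-0>q0; q2-1>q3; q3-0>q0; q3-1>q4; q4-0>q4; q4-1>q4

States q0..q3 record the length of the longest prefix of `1111` that matches the current input suffix. Reaching q4 means `1111` has been seen, and we stay there forever. Accept from q4.
A 5-state machine:
        0   1  
>  q0   q0  q1 
   q1   q0  q2 
   q2   q0  q3 
   q3   q0  q4 
 * q4   q4  q4 
(> = start, * = accepting)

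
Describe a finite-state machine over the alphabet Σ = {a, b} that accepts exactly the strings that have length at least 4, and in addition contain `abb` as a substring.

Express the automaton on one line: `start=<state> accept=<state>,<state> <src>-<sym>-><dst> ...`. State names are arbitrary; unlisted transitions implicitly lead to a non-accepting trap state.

start=q0 accept=q12,q16 q0-a->q1 q0-b->q2 q1-a->q3 q1-b->q4 q2-a->q3 q2-b->q5 q3-a->q6 q3-b->q7 q4-a->q6 q4-b->q8 q5-a->q6 q5-b->q9 q6-a->q10 q6-b->q11 q7-a->q10 q7-b->q12 q8-a->q12 q8-b->q12 q9-a->q10 q9-b->q13 q10-a->q14 q10-b->q15 q11-a->q14 q11-b->q16 q12-a->q16 q12-b->q16 q13-a->q14 q13-b->q17 q14-a->q14 q14-b->q15 q15-a->q14 q15-b->q16 q16-a->q16 q16-b->q16 q17-a->q14 q17-b->q17

Run two small machines in parallel and take their product. One (6 states) tracks the input length, saturating at 5; the other (4 states) tracks whether and how much of `abb` has been seen. Each combined state is a pair, one component from each; accept when both components accept.
18 states suffice.
          a    b  
>  q0     q1   q2 
   q1     q3   q4 
   q2     q3   q5 
   q3     q6   q7 
   q4     q6   q8 
   q5     q6   q9 
   q6    q10  q11 
   q7    q10  q12 
   q8    q12  q12 
   q9    q10  q13 
   q10   q14  q15 
   q11   q14  q16 
 * q12   q16  q16 
   q13   q14  q17 
   q14   q14  q15 
   q15   q14  q16 
 * q16   q16  q16 
   q17   q14  q17 
(> = start, * = accepting)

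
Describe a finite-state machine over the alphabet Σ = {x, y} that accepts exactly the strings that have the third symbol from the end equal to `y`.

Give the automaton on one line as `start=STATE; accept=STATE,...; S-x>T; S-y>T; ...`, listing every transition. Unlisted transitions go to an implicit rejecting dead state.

start=A; accept=L,M,N,O; A-x>B; A-y>C; B-x>D; B-y>E; C-x>F; C-y>G; D-x>H; D-y>I; E-x>J; E-y>K; F-x>L; F-y>M; G-x>N; G-y>O; H-x>H; H-y>I; I-x>J; I-y>K; J-x>L; J-y>M; K-x>N; K-y>O; L-x>H; L-y>I; M-x>J; M-y>K; N-x>L; N-y>M; O-x>N; O-y>O

A DFA must remember the last 3 symbols (since which symbol is third-to-last isn't known until the input ends). Use one state per possible window of the last ≤3 symbols; accept from those whose window starts with `y`.
       x  y 
>  A   B  C 
   B   D  E 
   C   F  G 
   D   H  I 
   E   J  K 
   F   L  M 
   G   N  O 
   H   H  I 
   I   J  K 
   J   L  M 
   K   N  O 
 * L   H  I 
 * M   J  K 
 * N   L  M 
 * O   N  O 
(> = start, * = accepting)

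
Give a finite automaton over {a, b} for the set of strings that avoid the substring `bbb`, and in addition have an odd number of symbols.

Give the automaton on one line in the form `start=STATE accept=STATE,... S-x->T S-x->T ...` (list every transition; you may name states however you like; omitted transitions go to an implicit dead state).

Run two small machines in parallel and take their product. The first has 4 states tracking partial matches of the forbidden pattern `bbb`; the second has 2 states tracking the input length modulo 2. A product state is a pair (one from each), accepting exactly when both do. Equivalent product states are then merged.
With 7 states:
        a   b  
>  q0   q1  q2 
 * q1   q0  q3 
 * q2   q0  q4 
   q3   q1  q5 
   q4   q1  q6 
 * q5   q0  q6 
   q6   q6  q6 
(> = start, * = accepting)

start=q0 accept=q1,q2,q5 q0-a->q1 q0-b->q2 q1-a->q0 q1-b->q3 q2-a->q0 q2-b->q4 q3-a->q1 q3-b->q5 q4-a->q1 q4-b->q6 q5-a->q0 q5-b->q6 q6-a->q6 q6-b->q6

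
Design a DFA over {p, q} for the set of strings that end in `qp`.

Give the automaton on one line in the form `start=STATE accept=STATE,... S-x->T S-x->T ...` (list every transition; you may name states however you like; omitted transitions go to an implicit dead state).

start=s0 accept=s2 s0-p->s0 s0-q->s1 s1-p->s2 s1-q->s1 s2-p->s0 s2-q->s1

Let each state record the length of the longest suffix of the input read so far that is also a prefix of `qp`. s1 means the last symbol is `q`; s2 means the last 2 symbols are `qp`. Accept only at s2, where the string currently ends in `qp`.
A 3-state machine:
        p   q  
>  s0   s0  s1 
   s1   s2  s1 
 * s2   s0  s1 
(> = start, * = accepting)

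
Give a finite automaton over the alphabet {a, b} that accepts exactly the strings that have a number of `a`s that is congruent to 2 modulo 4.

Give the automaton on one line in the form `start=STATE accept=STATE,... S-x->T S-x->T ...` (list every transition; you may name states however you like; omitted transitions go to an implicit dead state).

The only thing that matters is how many `a`s have appeared, reduced mod 4. Use one state per residue: q0 for 0, …, q3 for 3. Reading `a` moves to the next residue; anything else stays put. q2 is accepting.
        a   b  
>  q0   q1  q0 
   q1   q2  q1 
 * q2   q3  q2 
   q3   q0  q3 
(> = start, * = accepting)

start=q0 accept=q2 q0-a->q1 q0-b->q0 q1-a->q2 q1-b->q1 q2-a->q3 q2-b->q2 q3-a->q0 q3-b->q3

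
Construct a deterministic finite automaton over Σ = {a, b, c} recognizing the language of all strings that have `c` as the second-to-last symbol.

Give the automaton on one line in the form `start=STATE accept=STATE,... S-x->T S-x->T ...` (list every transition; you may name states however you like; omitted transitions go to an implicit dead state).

start=s0 accept=s10,s11,s12 s0-a->s1 s0-b->s2 s0-c->s3 s1-a->s4 s1-b->s5 s1-c->s6 s2-a->s7 s2-b->s8 s2-c->s9 s3-a->s10 s3-b->s11 s3-c->s12 s4-a->s4 s4-b->s5 s4-c->s6 s5-a->s7 s5-b->s8 s5-c->s9 s6-a->s10 s6-b->s11 s6-c->s12 s7-a->s4 s7-b->s5 s7-c->s6 s8-a->s7 s8-b->s8 s8-c->s9 s9-a->s10 s9-b->s11 s9-c->s12 s10-a->s4 s10-b->s5 s10-c->s6 s11-a->s7 s11-b->s8 s11-c->s9 s12-a->s10 s12-b->s11 s12-c->s12

Because acceptance depends on a position counted from the end, the machine has to buffer the most recent 2 symbols. Make each state the string of the last up-to-2 symbols read; on input `x` shift the window left and append `x`. Accept when the buffered window has length 2 and begins with `c`.
With 13 states:
          a    b    c  
>  s0     s1   s2   s3 
   s1     s4   s5   s6 
   s2     s7   s8   s9 
   s3    s10  s11  s12 
   s4     s4   s5   s6 
   s5     s7   s8   s9 
   s6    s10  s11  s12 
   s7     s4   s5   s6 
   s8     s7   s8   s9 
   s9    s10  s11  s12 
 * s10    s4   s5   s6 
 * s11    s7   s8   s9 
 * s12   s10  s11  s12 
(> = start, * = accepting)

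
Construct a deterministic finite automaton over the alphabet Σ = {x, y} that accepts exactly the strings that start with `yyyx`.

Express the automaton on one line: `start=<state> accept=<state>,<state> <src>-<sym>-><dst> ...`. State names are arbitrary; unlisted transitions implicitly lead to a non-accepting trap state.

start=S0 accept=S4 S0-x->S5 S0-y->S1 S1-x->S5 S1-y->S2 S2-x->S5 S2-y->S3 S3-x->S4 S3-y->S5 S4-x->S4 S4-y->S4 S5-x->S5 S5-y->S5

Walk along `yyyx` while the input agrees: from S0 take `y` to S1, and so on. Any deviation drops to the rejecting sink S5. Once S4 is reached the prefix is confirmed and every continuation is accepted.
6 states suffice.
        x   y  
>  S0   S5  S1 
   S1   S5  S2 
   S2   S5  S3 
   S3   S4  S5 
 * S4   S4  S4 
   S5   S5  S5 
(> = start, * = accepting)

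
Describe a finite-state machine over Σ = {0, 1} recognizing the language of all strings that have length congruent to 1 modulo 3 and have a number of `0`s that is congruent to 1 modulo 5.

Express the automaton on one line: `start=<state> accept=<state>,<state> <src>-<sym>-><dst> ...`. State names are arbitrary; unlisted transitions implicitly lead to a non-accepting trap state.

Build one automaton per condition and run them in lockstep. One (3 states) tracks the input length modulo 3; the other (5 states) tracks the count of `0`s modulo 5. Each combined state is a pair, one component from each; accept when both components accept.
With 15 states:
       0  1 
>  A   B  C 
 * B   D  E 
   C   E  F 
   D   G  H 
   E   H  I 
   F   I  A 
   G   J  K 
   H   K  L 
   I   L  B 
   J   F  M 
   K   M  N 
   L   N  D 
   M   A  O 
   N   O  G 
   O   C  J 
(> = start, * = accepting)

start=A accept=B A-0->B A-1->C B-0->D B-1->E C-0->E C-1->F D-0->G D-1->H E-0->H E-1->I F-0->I F-1->A G-0->J G-1->K H-0->K H-1->L I-0->L I-1->B J-0->F J-1->M K-0->M K-1->N L-0->N L-1->D M-0->A M-1->O N-0->O N-1->G O-0->C O-1->J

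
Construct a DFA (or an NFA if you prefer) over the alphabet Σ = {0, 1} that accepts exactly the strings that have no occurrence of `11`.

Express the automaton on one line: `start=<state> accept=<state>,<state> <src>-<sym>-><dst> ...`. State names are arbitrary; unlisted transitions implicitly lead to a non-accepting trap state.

start=A accept=A,B A-0->A A-1->B B-0->A B-1->C C-0->C C-1->C

This is the complement of 'contains `11`'. Use the same substring-matching states — A through C holding how much of `11` has just been matched — but flip the accepting set: everything except the trap C accepts.
A 3-state machine:
       0  1 
>* A   A  B 
 * B   A  C 
   C   C  C 
(> = start, * = accepting)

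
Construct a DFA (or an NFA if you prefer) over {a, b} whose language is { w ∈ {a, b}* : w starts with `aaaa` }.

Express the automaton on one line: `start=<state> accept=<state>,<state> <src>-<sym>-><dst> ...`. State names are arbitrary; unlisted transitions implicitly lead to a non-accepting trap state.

Check the first 4 symbols one by one: S0 through S3 record how many have matched `aaaa` so far; any wrong symbol goes to the dead state S5. After all 4 match we enter the accepting sink S4.
With 6 states:
        a   b  
>  S0   S1  S5 
   S1   S2  S5 
   S2   S3  S5 
   S3   S4  S5 
 * S4   S4  S4 
   S5   S5  S5 
(> = start, * = accepting)

start=S0 accept=S4 S0-a->S1 S0-b->S5 S1-a->S2 S1-b->S5 S2-a->S3 S2-b->S5 S3-a->S4 S3-b->S5 S4-a->S4 S4-b->S4 S5-a->S5 S5-b->S5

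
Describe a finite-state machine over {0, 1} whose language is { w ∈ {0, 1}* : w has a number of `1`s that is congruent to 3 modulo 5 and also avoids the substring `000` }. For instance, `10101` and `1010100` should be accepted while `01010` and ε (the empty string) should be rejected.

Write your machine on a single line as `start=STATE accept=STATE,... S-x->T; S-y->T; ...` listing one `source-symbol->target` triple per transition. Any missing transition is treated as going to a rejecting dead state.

start=S0; accept=S9,S12,S15; S0-0->S1; S0-1->S2; S1-0->S3; S1-1->S2; S2-0->S4; S2-1->S5; S3-0->S6; S3-1->S2; S4-0->S7; S4-1->S5; S5-0->S8; S5-1->S9; S6-0->S6; S6-1->S10; S7-0->S10; S7-1->S5; S8-0->S11; S8-1->S9; S9-0->S12; S9-1->S13; S10-0->S10; S10-1->S14; S11-0->S14; S11-1->S9; S12-0->S15; S12-1->S13; S13-0->S16; S13-1->S0; S14-0->S14; S14-1->S17; S15-0->S17; S15-1->S13; S16-0->S18; S16-1->S0; S17-0->S17; S17-1->S19; S18-0->S19; S18-1->S0; S19-0->S19; S19-1->S6

Build one automaton per condition and run them in lockstep. The first has 5 states tracking the count of `1`s modulo 5; the second has 4 states tracking partial matches of the forbidden pattern `000`. A product state is a pair (one from each), accepting exactly when both do.
With 20 states:
          0    1  
>  S0     S1   S2 
   S1     S3   S2 
   S2     S4   S5 
   S3     S6   S2 
   S4     S7   S5 
   S5     S8   S9 
   S6     S6  S10 
   S7    S10   S5 
   S8    S11   S9 
 * S9    S12  S13 
   S10   S10  S14 
   S11   S14   S9 
 * S12   S15  S13 
   S13   S16   S0 
   S14   S14  S17 
 * S15   S17  S13 
   S16   S18   S0 
   S17   S17  S19 
   S18   S19   S0 
   S19   S19   S6 
(> = start, * = accepting)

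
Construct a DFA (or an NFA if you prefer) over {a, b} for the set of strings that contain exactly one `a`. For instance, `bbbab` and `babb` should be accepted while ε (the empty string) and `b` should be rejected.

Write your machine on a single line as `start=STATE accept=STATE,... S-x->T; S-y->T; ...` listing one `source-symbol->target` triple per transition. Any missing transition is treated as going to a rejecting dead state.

Only the number of `a`s matters, and only up to 2. Make a chain s0 → s1 → s2 advanced by each `a` (with s2 absorbing); every other symbol self-loops. The accepting set is {s1}.
With 3 states:
        a   b  
>  s0   s1  s0 
 * s1   s2  s1 
   s2   s2  s2 
(> = start, * = accepting)

start=s0; accept=s1; s0-a->s1; s0-b->s0; s1-a->s2; s1-b->s1; s2-a->s2; s2-b->s2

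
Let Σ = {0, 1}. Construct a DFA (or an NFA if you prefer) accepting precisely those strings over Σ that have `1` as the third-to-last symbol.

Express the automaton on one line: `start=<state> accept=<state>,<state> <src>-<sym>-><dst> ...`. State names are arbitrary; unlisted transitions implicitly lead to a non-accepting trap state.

A DFA must remember the last 3 symbols (since which symbol is third-to-last isn't known until the input ends). Use one state per possible window of the last ≤3 symbols; accept from those whose window starts with `1`.
With 15 states:
          0    1  
>  s0     s1   s2 
   s1     s3   s4 
   s2     s5   s6 
   s3     s7   s8 
   s4     s9  s10 
   s5    s11  s12 
   s6    s13  s14 
   s7     s7   s8 
   s8     s9  s10 
   s9    s11  s12 
   s10   s13  s14 
 * s11    s7   s8 
 * s12    s9  s10 
 * s13   s11  s12 
 * s14   s13  s14 
(> = start, * = accepting)

start=s0 accept=s11,s12,s13,s14 s0-0->s1 s0-1->s2 s1-0->s3 s1-1->s4 s2-0->s5 s2-1->s6 s3-0->s7 s3-1->s8 s4-0->s9 s4-1->s10 s5-0->s11 s5-1->s12 s6-0->s13 s6-1->s14 s7-0->s7 s7-1->s8 s8-0->s9 s8-1->s10 s9-0->s11 s9-1->s12 s10-0->s13 s10-1->s14 s11-0->s7 s11-1->s8 s12-0->s9 s12-1->s10 s13-0->s11 s13-1->s12 s14-0->s13 s14-1->s14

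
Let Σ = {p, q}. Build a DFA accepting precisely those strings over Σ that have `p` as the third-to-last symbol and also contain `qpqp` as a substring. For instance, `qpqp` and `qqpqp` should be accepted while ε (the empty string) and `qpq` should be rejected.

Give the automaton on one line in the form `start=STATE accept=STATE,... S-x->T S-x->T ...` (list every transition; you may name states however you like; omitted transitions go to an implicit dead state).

start=s0 accept=s15,s18,s19,s20 s0-p->s1 s0-q->s2 s1-p->s3 s1-q->s4 s2-p->s5 s2-q->s6 s3-p->s7 s3-q->s8 s4-p->s9 s4-q->s10 s5-p->s11 s5-q->s12 s6-p->s13 s6-q->s14 s7-p->s7 s7-q->s8 s8-p->s9 s8-q->s10 s9-p->s11 s9-q->s12 s10-p->s13 s10-q->s14 s11-p->s7 s11-q->s8 s12-p->s15 s12-q->s10 s13-p->s11 s13-q->s12 s14-p->s13 s14-q->s14 s15-p->s16 s15-q->s17 s16-p->s18 s16-q->s19 s17-p->s15 s17-q->s20 s18-p->s18 s18-q->s19 s19-p->s15 s19-q->s20 s20-p->s21 s20-q->s22 s21-p->s16 s21-q->s17 s22-p->s21 s22-q->s22

Run two small machines in parallel and take their product. One (15 states) tracks the last 3 symbols read; the other (5 states) tracks whether and how much of `qpqp` has been seen. Each combined state is a pair, one component from each; accept when both components accept.
23 states suffice.
          p    q  
>  s0     s1   s2 
   s1     s3   s4 
   s2     s5   s6 
   s3     s7   s8 
   s4     s9  s10 
   s5    s11  s12 
   s6    s13  s14 
   s7     s7   s8 
   s8     s9  s10 
   s9    s11  s12 
   s10   s13  s14 
   s11    s7   s8 
   s12   s15  s10 
   s13   s11  s12 
   s14   s13  s14 
 * s15   s16  s17 
   s16   s18  s19 
   s17   s15  s20 
 * s18   s18  s19 
 * s19   s15  s20 
 * s20   s21  s22 
   s21   s16  s17 
   s22   s21  s22 
(> = start, * = accepting)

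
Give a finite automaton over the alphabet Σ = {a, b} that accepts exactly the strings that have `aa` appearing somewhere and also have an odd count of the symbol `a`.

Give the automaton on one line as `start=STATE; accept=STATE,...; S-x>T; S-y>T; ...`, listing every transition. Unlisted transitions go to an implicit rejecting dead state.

start=q0; accept=q4; q0-a>q1; q0-b>q0; q1-a>q2; q1-b>q3; q2-a>q4; q2-b>q2; q3-a>q5; q3-b>q3; q4-a>q2; q4-b>q4; q5-a>q4; q5-b>q0

Run two small machines in parallel and take their product. One (3 states) tracks whether and how much of `aa` has been seen; the other (2 states) tracks the count of `a`s modulo 2. Each combined state is a pair, one component from each; accept when both components accept.
6 states suffice.
        a   b  
>  q0   q1  q0 
   q1   q2  q3 
   q2   q4  q2 
   q3   q5  q3 
 * q4   q2  q4 
   q5   q4  q0 
(> = start, * = accepting)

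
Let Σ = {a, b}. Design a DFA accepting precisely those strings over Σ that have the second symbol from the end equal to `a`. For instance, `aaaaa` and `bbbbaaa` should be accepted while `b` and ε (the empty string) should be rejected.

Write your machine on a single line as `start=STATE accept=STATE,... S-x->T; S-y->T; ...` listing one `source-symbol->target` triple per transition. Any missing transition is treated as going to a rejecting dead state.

start=q0; accept=q3,q4; q0-a->q1; q0-b->q2; q1-a->q3; q1-b->q4; q2-a->q5; q2-b->q6; q3-a->q3; q3-b->q4; q4-a->q5; q4-b->q6; q5-a->q3; q5-b->q4; q6-a->q5; q6-b->q6

A DFA must remember the last 2 symbols (since which symbol is second-to-last isn't known until the input ends). Use one state per possible window of the last ≤2 symbols; accept from those whose window starts with `a`.
        a   b  
>  q0   q1  q2 
   q1   q3  q4 
   q2   q5  q6 
 * q3   q3  q4 
 * q4   q5  q6 
   q5   q3  q4 
   q6   q5  q6 
(> = start, * = accepting)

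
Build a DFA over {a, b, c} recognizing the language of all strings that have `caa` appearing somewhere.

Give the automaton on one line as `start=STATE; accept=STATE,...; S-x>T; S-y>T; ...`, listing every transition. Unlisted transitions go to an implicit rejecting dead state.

start=q0; accept=q3; q0-a>q0; q0-b>q0; q0-c>q1; q1-a>q2; q1-b>q0; q1-c>q1; q2-a>q3; q2-b>q0; q2-c>q1; q3-a>q3; q3-b>q3; q3-c>q3

Track how much of `caa` has been matched so far: state q0 is no progress, q3 is the absorbing accept state reached once `caa` has occurred. Intermediate states record partial matches; on a mismatch, fall back to the longest reusable overlap.
A 4-state machine:
        a   b   c  
>  q0   q0  q0  q1 
   q1   q2  q0  q1 
   q2   q3  q0  q1 
 * q3   q3  q3  q3 
(> = start, * = accepting)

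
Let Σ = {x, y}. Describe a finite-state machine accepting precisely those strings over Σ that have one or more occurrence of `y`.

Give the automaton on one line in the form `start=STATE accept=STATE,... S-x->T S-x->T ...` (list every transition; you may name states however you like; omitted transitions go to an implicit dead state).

start=s0 accept=s1,s2 s0-x->s0 s0-y->s1 s1-x->s1 s1-y->s2 s2-x->s2 s2-y->s2

Count `y`s, saturating at 2: state s0 means no `y` yet, s1 means one `y` seen, s2 means more than one. Each `y` increments (capped at s2); other symbols loop. Accept from {s1, s2}.
With 3 states:
        x   y  
>  s0   s0  s1 
 * s1   s1  s2 
 * s2   s2  s2 
(> = start, * = accepting)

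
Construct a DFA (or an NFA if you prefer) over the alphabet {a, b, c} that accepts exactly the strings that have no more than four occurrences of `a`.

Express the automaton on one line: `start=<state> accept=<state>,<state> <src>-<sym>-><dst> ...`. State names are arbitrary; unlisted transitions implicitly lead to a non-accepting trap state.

start=q0 accept=q0,q1,q2,q3,q4 q0-a->q1 q0-b->q0 q0-c->q0 q1-a->q2 q1-b->q1 q1-c->q1 q2-a->q3 q2-b->q2 q2-c->q2 q3-a->q4 q3-b->q3 q3-c->q3 q4-a->q5 q4-b->q4 q4-c->q4 q5-a->q5 q5-b->q5 q5-c->q5

Only the number of `a`s matters, and only up to 5. Make a chain q0 → q1 → q2 → q3 → q4 → q5 advanced by each `a` (with q5 absorbing); every other symbol self-loops. The accepting set is {q0, q1, q2, q3, q4}.
With 6 states:
        a   b   c  
>* q0   q1  q0  q0 
 * q1   q2  q1  q1 
 * q2   q3  q2  q2 
 * q3   q4  q3  q3 
 * q4   q5  q4  q4 
   q5   q5  q5  q5 
(> = start, * = accepting)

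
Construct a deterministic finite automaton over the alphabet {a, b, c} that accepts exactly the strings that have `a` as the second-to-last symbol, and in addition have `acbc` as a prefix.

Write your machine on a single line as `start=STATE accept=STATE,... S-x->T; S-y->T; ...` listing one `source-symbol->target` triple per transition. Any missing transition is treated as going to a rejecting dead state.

Run two small machines in parallel and take their product. One (13 states) tracks the last 2 symbols read; the other (6 states) tracks whether the input so far still matches the prefix `acbc`. Each combined state is a pair, one component from each; accept when both components accept. Equivalent product states are then merged.
9 states suffice.
        a   b   c  
>  s0   s1  s2  s2 
   s1   s2  s2  s3 
   s2   s2  s2  s2 
   s3   s2  s4  s2 
   s4   s2  s2  s5 
   s5   s6  s5  s5 
   s6   s7  s8  s8 
 * s7   s7  s8  s8 
 * s8   s6  s5  s5 
(> = start, * = accepting)

start=s0; accept=s7,s8; s0-a->s1; s0-b->s2; s0-c->s2; s1-a->s2; s1-b->s2; s1-c->s3; s2-a->s2; s2-b->s2; s2-c->s2; s3-a->s2; s3-b->s4; s3-c->s2; s4-a->s2; s4-b->s2; s4-c->s5; s5-a->s6; s5-b->s5; s5-c->s5; s6-a->s7; s6-b->s8; s6-c->s8; s7-a->s7; s7-b->s8; s7-c->s8; s8-a->s6; s8-b->s5; s8-c->s5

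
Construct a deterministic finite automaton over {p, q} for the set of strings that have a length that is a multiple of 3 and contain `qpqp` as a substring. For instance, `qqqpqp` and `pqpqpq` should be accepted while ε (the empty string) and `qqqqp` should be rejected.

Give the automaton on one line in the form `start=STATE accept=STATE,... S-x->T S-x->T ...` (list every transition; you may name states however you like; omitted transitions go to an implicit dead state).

Build one automaton per condition and run them in lockstep. The first has 3 states tracking the input length modulo 3; the second has 5 states tracking whether and how much of `qpqp` has been seen. A product state is a pair (one from each), accepting exactly when both do.
       p  q 
>  A   B  C 
   B   D  E 
   C   F  E 
   D   A  G 
   E   H  G 
   F   A  I 
   G   J  C 
   H   B  K 
   I   L  C 
   J   D  M 
   K   N  E 
   L   N  N 
   M   O  G 
   N   O  O 
 * O   L  L 
(> = start, * = accepting)

start=A accept=O A-p->B A-q->C B-p->D B-q->E C-p->F C-q->E D-p->A D-q->G E-p->H E-q->G F-p->A F-q->I G-p->J G-q->C H-p->B H-q->K I-p->L I-q->C J-p->D J-q->M K-p->N K-q->E L-p->N L-q->N M-p->O M-q->G N-p->O N-q->O O-p->L O-q->L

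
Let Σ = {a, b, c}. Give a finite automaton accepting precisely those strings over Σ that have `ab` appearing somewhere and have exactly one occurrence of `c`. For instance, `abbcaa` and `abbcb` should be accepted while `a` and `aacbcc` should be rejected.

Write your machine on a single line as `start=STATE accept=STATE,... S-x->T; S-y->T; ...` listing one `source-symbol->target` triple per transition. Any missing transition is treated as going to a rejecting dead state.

Run two small machines in parallel and take their product. One (3 states) tracks whether and how much of `ab` has been seen; the other (3 states) tracks the count of `c`s, saturating at 2. Each combined state is a pair, one component from each; accept when both components accept. Minimizing collapses redundant product states.
        a   b   c  
>  s0   s1  s0  s2 
   s1   s1  s3  s2 
   s2   s4  s2  s5 
   s3   s3  s3  s6 
   s4   s4  s6  s5 
   s5   s5  s5  s5 
 * s6   s6  s6  s5 
(> = start, * = accepting)

start=s0; accept=s6; s0-a->s1; s0-b->s0; s0-c->s2; s1-a->s1; s1-b->s3; s1-c->s2; s2-a->s4; s2-b->s2; s2-c->s5; s3-a->s3; s3-b->s3; s3-c->s6; s4-a->s4; s4-b->s6; s4-c->s5; s5-a->s5; s5-b->s5; s5-c->s5; s6-a->s6; s6-b->s6; s6-c->s5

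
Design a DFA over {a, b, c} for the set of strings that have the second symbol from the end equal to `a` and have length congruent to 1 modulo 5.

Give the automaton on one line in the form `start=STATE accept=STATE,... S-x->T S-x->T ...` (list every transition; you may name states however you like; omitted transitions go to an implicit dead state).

Handle the two conditions separately and then intersect. One (13 states) tracks the last 2 symbols read; the other (5 states) tracks the input length modulo 5. Each combined state is a pair, one component from each; accept when both components accept. Equivalent product states are then merged.
        a   b   c  
>  s0   s1  s1  s1 
   s1   s2  s2  s2 
   s2   s3  s3  s3 
   s3   s4  s4  s4 
   s4   s5  s0  s0 
   s5   s6  s6  s6 
 * s6   s2  s2  s2 
(> = start, * = accepting)

start=s0 accept=s6 s0-a->s1 s0-b->s1 s0-c->s1 s1-a->s2 s1-b->s2 s1-c->s2 s2-a->s3 s2-b->s3 s2-c->s3 s3-a->s4 s3-b->s4 s3-c->s4 s4-a->s5 s4-b->s0 s4-c->s0 s5-a->s6 s5-b->s6 s5-c->s6 s6-a->s2 s6-b->s2 s6-c->s2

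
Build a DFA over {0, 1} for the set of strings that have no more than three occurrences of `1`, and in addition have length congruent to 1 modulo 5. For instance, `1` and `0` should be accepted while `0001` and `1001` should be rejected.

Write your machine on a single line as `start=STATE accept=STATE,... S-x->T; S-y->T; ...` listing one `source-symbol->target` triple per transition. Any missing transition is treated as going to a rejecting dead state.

Handle the two conditions separately and then intersect. One (5 states) tracks the count of `1`s, saturating at 4; the other (5 states) tracks the input length modulo 5. Each combined state is a pair, one component from each; accept when both components accept. Equivalent product states are then merged.
       0  1 
>  A   B  C 
 * B   D  E 
 * C   E  F 
   D   G  H 
   E   H  I 
   F   I  J 
   G   K  L 
   H   L  M 
   I   M  N 
   J   N  O 
   K   A  P 
   L   P  Q 
   M   Q  R 
   N   R  O 
   O   O  O 
   P   C  S 
   Q   S  T 
   R   T  O 
 * S   F  U 
 * T   U  O 
   U   J  O 
(> = start, * = accepting)

start=A; accept=B,C,S,T; A-0->B; A-1->C; B-0->D; B-1->E; C-0->E; C-1->F; D-0->G; D-1->H; E-0->H; E-1->I; F-0->I; F-1->J; G-0->K; G-1->L; H-0->L; H-1->M; I-0->M; I-1->N; J-0->N; J-1->O; K-0->A; K-1->P; L-0->P; L-1->Q; M-0->Q; M-1->R; N-0->R; N-1->O; O-0->O; O-1->O; P-0->C; P-1->S; Q-0->S; Q-1->T; R-0->T; R-1->O; S-0->F; S-1->U; T-0->U; T-1->O; U-0->J; U-1->O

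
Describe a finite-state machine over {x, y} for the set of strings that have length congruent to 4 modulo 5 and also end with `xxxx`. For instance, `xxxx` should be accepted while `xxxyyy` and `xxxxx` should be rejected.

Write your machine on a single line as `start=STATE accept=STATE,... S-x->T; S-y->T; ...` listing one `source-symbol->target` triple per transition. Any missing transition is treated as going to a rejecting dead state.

Run two small machines in parallel and take their product. One (5 states) tracks the input length modulo 5; the other (5 states) tracks how much of the suffix `xxxx` has currently been matched. Each combined state is a pair, one component from each; accept when both components accept. Minimizing collapses redundant product states.
9 states suffice.
        x   y  
>  s0   s1  s2 
   s1   s3  s4 
   s2   s4  s4 
   s3   s5  s6 
   s4   s6  s6 
   s5   s7  s8 
   s6   s8  s8 
 * s7   s0  s0 
   s8   s0  s0 
(> = start, * = accepting)

start=s0; accept=s7; s0-x->s1; s0-y->s2; s1-x->s3; s1-y->s4; s2-x->s4; s2-y->s4; s3-x->s5; s3-y->s6; s4-x->s6; s4-y->s6; s5-x->s7; s5-y->s8; s6-x->s8; s6-y->s8; s7-x->s0; s7-y->s0; s8-x->s0; s8-y->s0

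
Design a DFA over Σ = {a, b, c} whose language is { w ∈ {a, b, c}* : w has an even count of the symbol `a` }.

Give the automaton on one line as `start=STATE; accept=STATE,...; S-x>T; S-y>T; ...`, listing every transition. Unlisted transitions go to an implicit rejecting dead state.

start=S0; accept=S0; S0-a>S1; S0-b>S0; S0-c>S0; S1-a>S0; S1-b>S1; S1-c>S1

The only thing that matters is how many `a`s have appeared, reduced mod 2. Use one state per residue: S0 for 0, …, S1 for 1. Reading `a` moves to the next residue; anything else stays put. S0 is accepting.
        a   b   c  
>* S0   S1  S0  S0 
   S1   S0  S1  S1 
(> = start, * = accepting)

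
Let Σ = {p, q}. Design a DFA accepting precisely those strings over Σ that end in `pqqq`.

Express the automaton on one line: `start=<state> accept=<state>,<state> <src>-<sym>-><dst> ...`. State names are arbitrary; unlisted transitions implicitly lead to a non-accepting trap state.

start=A accept=E A-p->B A-q->A B-p->B B-q->C C-p->B C-q->D D-p->B D-q->E E-p->B E-q->A

Let each state record the length of the longest suffix of the input read so far that is also a prefix of `pqqq`. B means the last symbol is `p`; C means the last 2 symbols are `pq`; D means the last 3 symbols are `pqq`; E means the last 4 symbols are `pqqq`. Accept only at E, where the string currently ends in `pqqq`.
A 5-state machine:
       p  q 
>  A   B  A 
   B   B  C 
   C   B  D 
   D   B  E 
 * E   B  A 
(> = start, * = accepting)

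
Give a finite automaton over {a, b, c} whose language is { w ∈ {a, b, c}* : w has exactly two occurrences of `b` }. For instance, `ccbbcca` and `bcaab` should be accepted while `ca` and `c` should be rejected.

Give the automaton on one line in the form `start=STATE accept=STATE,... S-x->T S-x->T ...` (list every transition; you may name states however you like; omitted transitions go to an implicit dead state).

start=S0 accept=S2 S0-a->S0 S0-b->S1 S0-c->S0 S1-a->S1 S1-b->S2 S1-c->S1 S2-a->S2 S2-b->S3 S2-c->S2 S3-a->S3 S3-b->S3 S3-c->S3

Count `b`s, saturating at 3: states S0 through S2 mean 0 through 2 `b`s seen; S3 means more than 2. Each `b` increments (capped at S3); other symbols loop. Accept from {S2}.
        a   b   c  
>  S0   S0  S1  S0 
   S1   S1  S2  S1 
 * S2   S2  S3  S2 
   S3   S3  S3  S3 
(> = start, * = accepting)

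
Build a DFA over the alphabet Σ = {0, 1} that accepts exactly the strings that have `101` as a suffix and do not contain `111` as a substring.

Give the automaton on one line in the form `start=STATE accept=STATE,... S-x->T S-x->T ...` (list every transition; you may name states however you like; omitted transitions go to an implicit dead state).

Handle the two conditions separately and then intersect. The first has 4 states tracking how much of the suffix `101` has currently been matched; the second has 4 states tracking partial matches of the forbidden pattern `111`. A product state is a pair (one from each), accepting exactly when both do.
A 9-state machine:
        0   1  
>  S0   S0  S1 
   S1   S2  S3 
   S2   S0  S4 
   S3   S2  S5 
 * S4   S2  S3 
   S5   S6  S5 
   S6   S7  S8 
   S7   S7  S5 
   S8   S6  S5 
(> = start, * = accepting)

start=S0 accept=S4 S0-0->S0 S0-1->S1 S1-0->S2 S1-1->S3 S2-0->S0 S2-1->S4 S3-0->S2 S3-1->S5 S4-0->S2 S4-1->S3 S5-0->S6 S5-1->S5 S6-0->S7 S6-1->S8 S7-0->S7 S7-1->S5 S8-0->S6 S8-1->S5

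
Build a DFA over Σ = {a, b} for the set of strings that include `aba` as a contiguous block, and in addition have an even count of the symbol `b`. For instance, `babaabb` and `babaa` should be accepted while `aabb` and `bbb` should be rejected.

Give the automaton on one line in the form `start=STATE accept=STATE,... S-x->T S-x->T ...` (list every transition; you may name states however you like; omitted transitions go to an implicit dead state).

Build one automaton per condition and run them in lockstep. The first has 4 states tracking whether and how much of `aba` has been seen; the second has 2 states tracking the count of `b`s modulo 2. A product state is a pair (one from each), accepting exactly when both do.
With 8 states:
        a   b  
>  q0   q1  q2 
   q1   q1  q3 
   q2   q4  q0 
   q3   q5  q0 
   q4   q4  q6 
   q5   q5  q7 
   q6   q7  q2 
 * q7   q7  q5 
(> = start, * = accepting)

start=q0 accept=q7 q0-a->q1 q0-b->q2 q1-a->q1 q1-b->q3 q2-a->q4 q2-b->q0 q3-a->q5 q3-b->q0 q4-a->q4 q4-b->q6 q5-a->q5 q5-b->q7 q6-a->q7 q6-b->q2 q7-a->q7 q7-b->q5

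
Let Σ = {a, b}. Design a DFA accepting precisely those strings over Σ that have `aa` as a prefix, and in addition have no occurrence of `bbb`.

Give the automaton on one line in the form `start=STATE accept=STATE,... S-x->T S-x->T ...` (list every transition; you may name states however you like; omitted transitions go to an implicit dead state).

start=s0 accept=s3,s6,s8 s0-a->s1 s0-b->s2 s1-a->s3 s1-b->s2 s2-a->s4 s2-b->s5 s3-a->s3 s3-b->s6 s4-a->s4 s4-b->s2 s5-a->s4 s5-b->s7 s6-a->s3 s6-b->s8 s7-a->s7 s7-b->s7 s8-a->s3 s8-b->s9 s9-a->s9 s9-b->s9

Handle the two conditions separately and then intersect. The first has 4 states tracking whether the input so far still matches the prefix `aa`; the second has 4 states tracking partial matches of the forbidden pattern `bbb`. A product state is a pair (one from each), accepting exactly when both do.
With 10 states:
        a   b  
>  s0   s1  s2 
   s1   s3  s2 
   s2   s4  s5 
 * s3   s3  s6 
   s4   s4  s2 
   s5   s4  s7 
 * s6   s3  s8 
   s7   s7  s7 
 * s8   s3  s9 
   s9   s9  s9 
(> = start, * = accepting)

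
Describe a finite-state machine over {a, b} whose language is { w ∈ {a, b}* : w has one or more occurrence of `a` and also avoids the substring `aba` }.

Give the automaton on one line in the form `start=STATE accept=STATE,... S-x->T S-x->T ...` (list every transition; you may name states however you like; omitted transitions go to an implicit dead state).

start=q0 accept=q1,q2,q3,q4,q6,q7 q0-a->q1 q0-b->q0 q1-a->q2 q1-b->q3 q2-a->q2 q2-b->q4 q3-a->q5 q3-b->q6 q4-a->q5 q4-b->q7 q5-a->q5 q5-b->q5 q6-a->q2 q6-b->q6 q7-a->q2 q7-b->q7

Build one automaton per condition and run them in lockstep. The first has 3 states tracking the count of `a`s, saturating at 2; the second has 4 states tracking partial matches of the forbidden pattern `aba`. A product state is a pair (one from each), accepting exactly when both do.
With 8 states:
        a   b  
>  q0   q1  q0 
 * q1   q2  q3 
 * q2   q2  q4 
 * q3   q5  q6 
 * q4   q5  q7 
   q5   q5  q5 
 * q6   q2  q6 
 * q7   q2  q7 
(> = start, * = accepting)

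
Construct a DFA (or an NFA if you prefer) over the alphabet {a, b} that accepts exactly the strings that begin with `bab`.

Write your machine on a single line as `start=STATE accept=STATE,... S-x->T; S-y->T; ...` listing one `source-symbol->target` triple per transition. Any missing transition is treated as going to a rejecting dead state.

Walk along `bab` while the input agrees: from S0 take `b` to S1, and so on. Any deviation drops to the rejecting sink S4. Once S3 is reached the prefix is confirmed and every continuation is accepted.
A 5-state machine:
        a   b  
>  S0   S4  S1 
   S1   S2  S4 
   S2   S4  S3 
 * S3   S3  S3 
   S4   S4  S4 
(> = start, * = accepting)

start=S0; accept=S3; S0-a->S4; S0-b->S1; S1-a->S2; S1-b->S4; S2-a->S4; S2-b->S3; S3-a->S3; S3-b->S3; S4-a->S4; S4-b->S4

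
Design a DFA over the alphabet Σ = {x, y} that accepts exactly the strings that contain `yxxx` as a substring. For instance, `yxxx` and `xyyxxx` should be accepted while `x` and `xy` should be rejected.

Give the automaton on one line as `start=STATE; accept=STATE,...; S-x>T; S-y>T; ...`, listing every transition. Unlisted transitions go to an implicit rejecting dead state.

States q0..q3 record the length of the longest prefix of `yxxx` that matches the current input suffix. Reaching q4 means `yxxx` has been seen, and we stay there forever. Accept from q4.
5 states suffice.
        x   y  
>  q0   q0  q1 
   q1   q2  q1 
   q2   q3  q1 
   q3   q4  q1 
 * q4   q4  q4 
(> = start, * = accepting)

start=q0; accept=q4; q0-x>q0; q0-y>q1; q1-x>q2; q1-y>q1; q2-x>q3; q2-y>q1; q3-x>q4; q3-y>q1; q4-x>q4; q4-y>q4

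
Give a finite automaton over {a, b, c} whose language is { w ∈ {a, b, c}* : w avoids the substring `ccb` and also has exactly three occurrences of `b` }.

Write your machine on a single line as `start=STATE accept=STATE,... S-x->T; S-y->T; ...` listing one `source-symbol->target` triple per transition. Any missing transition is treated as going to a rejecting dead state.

Build one automaton per condition and run them in lockstep. The first has 4 states tracking partial matches of the forbidden pattern `ccb`; the second has 5 states tracking the count of `b`s, saturating at 4. A product state is a pair (one from each), accepting exactly when both do.
With 19 states:
          a    b    c  
>  q0     q0   q1   q2 
   q1     q1   q3   q4 
   q2     q0   q1   q5 
   q3     q3   q6   q7 
   q4     q1   q3   q8 
   q5     q0   q9   q5 
 * q6     q6  q10  q11 
   q7     q3   q6  q12 
   q8     q1  q13   q8 
   q9     q9  q13   q9 
   q10   q10  q10  q14 
 * q11    q6  q10  q15 
   q12    q3  q16  q12 
   q13   q13  q16  q13 
   q14   q10  q10  q17 
 * q15    q6  q18  q15 
   q16   q16  q18  q16 
   q17   q10  q18  q17 
   q18   q18  q18  q18 
(> = start, * = accepting)

start=q0; accept=q6,q11,q15; q0-a->q0; q0-b->q1; q0-c->q2; q1-a->q1; q1-b->q3; q1-c->q4; q2-a->q0; q2-b->q1; q2-c->q5; q3-a->q3; q3-b->q6; q3-c->q7; q4-a->q1; q4-b->q3; q4-c->q8; q5-a->q0; q5-b->q9; q5-c->q5; q6-a->q6; q6-b->q10; q6-c->q11; q7-a->q3; q7-b->q6; q7-c->q12; q8-a->q1; q8-b->q13; q8-c->q8; q9-a->q9; q9-b->q13; q9-c->q9; q10-a->q10; q10-b->q10; q10-c->q14; q11-a->q6; q11-b->q10; q11-c->q15; q12-a->q3; q12-b->q16; q12-c->q12; q13-a->q13; q13-b->q16; q13-c->q13; q14-a->q10; q14-b->q10; q14-c->q17; q15-a->q6; q15-b->q18; q15-c->q15; q16-a->q16; q16-b->q18; q16-c->q16; q17-a->q10; q17-b->q18; q17-c->q17; q18-a->q18; q18-b->q18; q18-c->q18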